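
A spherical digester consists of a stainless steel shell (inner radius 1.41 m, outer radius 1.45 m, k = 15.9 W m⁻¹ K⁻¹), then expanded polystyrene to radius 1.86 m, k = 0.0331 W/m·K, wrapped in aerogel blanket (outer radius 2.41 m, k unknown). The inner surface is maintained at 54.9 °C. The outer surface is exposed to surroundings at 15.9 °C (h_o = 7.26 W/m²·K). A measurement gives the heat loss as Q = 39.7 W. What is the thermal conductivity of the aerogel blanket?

ΣR = ΔT/Q = |54.9 − 15.9|/39.7 = 0.9824 K/W
Known resistances:
  R_stainless steel = (1/1.41 − 1/1.45)/(4πk) = 0.01956/(4π·15.9) = 9.792×10^-5 K/W
  R_expanded polystyrene = (1/1.45 − 1/1.86)/(4πk) = 0.1520/(4π·0.0331) = 0.3655 K/W
  R_conv,out = 1/(4πr²h) = 1/(4π·2.41²·7.26) = 0.001887 K/W
R_aerogel blanket = ΣR − ΣR_known = 0.9824 − 0.3675 = 0.6149 K/W
(1/r₁−1/r₂)/(4πk) = 0.6149 ⇒ k = 0.1227/(4π·0.6149) = 0.0159 W/m·K

k = 0.0159 W/m·K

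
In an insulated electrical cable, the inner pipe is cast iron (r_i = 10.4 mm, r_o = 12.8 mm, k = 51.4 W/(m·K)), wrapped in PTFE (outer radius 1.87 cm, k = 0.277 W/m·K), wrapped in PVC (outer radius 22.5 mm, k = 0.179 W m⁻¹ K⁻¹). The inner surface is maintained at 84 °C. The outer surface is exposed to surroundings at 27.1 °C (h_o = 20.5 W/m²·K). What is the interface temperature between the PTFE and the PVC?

Series thermal resistances, inner to outer:
  R'_cast iron = ln(0.0128/0.0104)/(2πk) = 0.2076/(2π·51.4) = 6.429×10^-4 m·K/W
  R'_PTFE = ln(0.0187/0.0128)/(2πk) = 0.3791/(2π·0.277) = 0.2178 m·K/W
  R'_PVC = ln(0.0225/0.0187)/(2πk) = 0.1850/(2π·0.179) = 0.1645 m·K/W
  R'_conv,out = 1/(2πr h) = 1/(2π·0.0225·20.5) = 0.3451 m·K/W
ΣR = 6.429×10^-4 + 0.2178 + 0.1645 + 0.3451 = 0.7280 m·K/W
Q' = ΔT/ΣR = (84 °C − 27.1 °C)/0.7280 = 78.16 W/m
From the inner boundary to the PTFE/PVC interface, ΣR_partial = 0.2184 m·K/W.
T_interface = T_in − Q'·ΣR_partial = 84 °C − (78.16)(0.2184) = 66.9 °C

T = 66.9 °C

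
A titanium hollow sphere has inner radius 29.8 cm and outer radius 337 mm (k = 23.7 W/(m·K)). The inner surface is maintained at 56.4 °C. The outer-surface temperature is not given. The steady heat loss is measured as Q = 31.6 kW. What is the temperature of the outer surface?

Sum the resistances:
  R_titanium = (1/0.298 − 1/0.337)/(4πk) = 0.3883/(4π·23.7) = 0.001304 K/W
ΣR = 0.001304 K/W
ΔT = Q·ΣR = 31600 × 0.001304 = 41.21 K
Heat flows outward, so T_out = T_in − ΔT = 56.4 − 41.21 = 15.2 °C

T_out = 15.2 °C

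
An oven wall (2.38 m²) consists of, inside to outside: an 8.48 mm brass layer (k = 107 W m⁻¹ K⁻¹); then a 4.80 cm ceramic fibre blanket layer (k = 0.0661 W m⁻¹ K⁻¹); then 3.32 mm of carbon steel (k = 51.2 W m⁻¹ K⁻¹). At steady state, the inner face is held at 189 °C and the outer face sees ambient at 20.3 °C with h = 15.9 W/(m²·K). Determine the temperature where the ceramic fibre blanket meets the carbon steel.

T = 33.8 °C

Treat each layer as a resistance in series:
  R_brass = L/(kA) = 0.00848/(107·2.38) = 3.330×10^-5 K/W
  R_ceramic fibre blanket = L/(kA) = 0.0480/(0.0661·2.38) = 0.3051 K/W
  R_carbon steel = L/(kA) = 0.00332/(51.2·2.38) = 2.725×10^-5 K/W
  R_conv,out = 1/(hA) = 1/(15.9·2.38) = 0.02643 K/W
ΣR = 3.330×10^-5 + 0.3051 + 2.725×10^-5 + 0.02643 = 0.3316 K/W
Q = ΔT/ΣR = (189 °C − 20.3 °C)/0.3316 = 508.7 W
From the inner boundary to the ceramic fibre blanket/carbon steel interface, ΣR_partial = 0.3051 K/W.
T_interface = T_in − Q·ΣR_partial = 189 °C − (508.7)(0.3051) = 33.8 °C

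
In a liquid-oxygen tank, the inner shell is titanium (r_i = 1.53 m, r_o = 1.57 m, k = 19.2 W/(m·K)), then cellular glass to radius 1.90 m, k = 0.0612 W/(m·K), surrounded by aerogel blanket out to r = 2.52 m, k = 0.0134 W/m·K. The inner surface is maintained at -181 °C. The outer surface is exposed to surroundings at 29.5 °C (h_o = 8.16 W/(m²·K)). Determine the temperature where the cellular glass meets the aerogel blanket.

T = -148 °C

Series thermal resistances, inner to outer:
  R_titanium = (1/1.53 − 1/1.57)/(4πk) = 0.01665/(4π·19.2) = 6.902×10^-5 K/W
  R_cellular glass = (1/1.57 − 1/1.90)/(4πk) = 0.1106/(4π·0.0612) = 0.1438 K/W
  R_aerogel blanket = (1/1.90 − 1/2.52)/(4πk) = 0.1295/(4π·0.0134) = 0.7690 K/W
  R_conv,out = 1/(4πr²h) = 1/(4π·2.52²·8.16) = 0.001536 K/W
ΣR = 6.902×10^-5 + 0.1438 + 0.7690 + 0.001536 = 0.9144 K/W
Q = ΔT/ΣR = (-181 °C − 29.5 °C)/0.9144 = -230.2 W
From the inner boundary to the cellular glass/aerogel blanket interface, ΣR_partial = 0.1439 K/W.
T_interface = T_in − Q·ΣR_partial = -181 °C − (-230.2)(0.1439) = -148 °C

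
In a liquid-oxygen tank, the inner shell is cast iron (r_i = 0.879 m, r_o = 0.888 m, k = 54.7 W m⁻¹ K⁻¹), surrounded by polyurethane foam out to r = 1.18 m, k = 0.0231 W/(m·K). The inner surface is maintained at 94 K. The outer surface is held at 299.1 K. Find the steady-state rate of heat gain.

Q = 214 W

Resistance network (inner→outer):
  R_cast iron = (1/0.879 − 1/0.888)/(4πk) = 0.01153/(4π·54.7) = 1.677×10^-5 K/W
  R_polyurethane foam = (1/0.888 − 1/1.18)/(4πk) = 0.2787/(4π·0.0231) = 0.9600 K/W
ΣR = 1.677×10^-5 + 0.9600 = 0.9600 K/W
Q = ΔT/ΣR = (94 K − 299.1 K)/0.9600 = -214 W
(Negative Q ⇒ heat flows inward; heat gain = 214 W.)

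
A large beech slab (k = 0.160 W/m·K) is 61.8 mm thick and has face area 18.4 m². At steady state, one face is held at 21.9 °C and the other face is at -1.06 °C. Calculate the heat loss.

Q = kA·ΔT/L = 0.160 × 18.4 × |21.9 °C − -1.06 °C| / 0.0618 = 1090 W

Q = 1090 W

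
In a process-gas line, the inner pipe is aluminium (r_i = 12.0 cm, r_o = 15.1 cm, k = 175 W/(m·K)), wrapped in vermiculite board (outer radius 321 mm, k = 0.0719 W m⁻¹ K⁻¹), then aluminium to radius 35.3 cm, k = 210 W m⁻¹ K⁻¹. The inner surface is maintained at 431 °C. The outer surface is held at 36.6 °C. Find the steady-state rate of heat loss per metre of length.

Series thermal resistances, inner to outer:
  R'_aluminium = ln(0.151/0.120)/(2πk) = 0.2298/(2π·175) = 2.090×10^-4 m·K/W
  R'_vermiculite board = ln(0.321/0.151)/(2πk) = 0.7542/(2π·0.0719) = 1.669 m·K/W
  R'_aluminium = ln(0.353/0.321)/(2πk) = 0.09503/(2π·210) = 7.202×10^-5 m·K/W
ΣR = 2.090×10^-4 + 1.669 + 7.202×10^-5 = 1.669 m·K/W
Q' = ΔT/ΣR = (431 °C − 36.6 °C)/1.669 = 236 W/m

Q' = 236 W/m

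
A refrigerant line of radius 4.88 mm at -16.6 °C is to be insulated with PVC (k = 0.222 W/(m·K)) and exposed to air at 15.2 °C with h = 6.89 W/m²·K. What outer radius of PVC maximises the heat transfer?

For a cylinder, r_cr = k_ins/h = 0.222/6.89 = 0.0322 m = 3.22 cm

r_cr = 3.22 cm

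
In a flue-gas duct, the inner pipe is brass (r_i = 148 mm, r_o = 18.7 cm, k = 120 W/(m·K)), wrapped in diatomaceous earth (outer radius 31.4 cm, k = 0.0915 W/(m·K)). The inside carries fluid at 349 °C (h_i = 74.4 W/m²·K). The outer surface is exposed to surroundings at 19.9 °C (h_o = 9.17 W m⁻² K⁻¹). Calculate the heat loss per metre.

Series thermal resistances, inner to outer:
  R'_conv,in = 1/(2πr h) = 1/(2π·0.148·74.4) = 0.01445 m·K/W
  R'_brass = ln(0.187/0.148)/(2πk) = 0.2339/(2π·120) = 3.102×10^-4 m·K/W
  R'_diatomaceous earth = ln(0.314/0.187)/(2πk) = 0.5183/(2π·0.0915) = 0.9015 m·K/W
  R'_conv,out = 1/(2πr h) = 1/(2π·0.314·9.17) = 0.05527 m·K/W
ΣR = 0.01445 + 3.102×10^-4 + 0.9015 + 0.05527 = 0.9715 m·K/W
Q' = ΔT/ΣR = (349 °C − 19.9 °C)/0.9715 = 339 W/m

Q' = 339 W/m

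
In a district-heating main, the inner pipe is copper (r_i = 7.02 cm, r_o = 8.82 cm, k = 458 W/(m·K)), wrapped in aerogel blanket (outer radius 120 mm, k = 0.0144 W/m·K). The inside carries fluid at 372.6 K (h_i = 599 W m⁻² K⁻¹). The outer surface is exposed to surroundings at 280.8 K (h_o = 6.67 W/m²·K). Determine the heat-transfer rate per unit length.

Resistance network (inner→outer):
  R'_conv,in = 1/(2πr h) = 1/(2π·0.0702·599) = 0.003785 m·K/W
  R'_copper = ln(0.0882/0.0702)/(2πk) = 0.2283/(2π·458) = 7.932×10^-5 m·K/W
  R'_aerogel blanket = ln(0.120/0.0882)/(2πk) = 0.3079/(2π·0.0144) = 3.403 m·K/W
  R'_conv,out = 1/(2πr h) = 1/(2π·0.120·6.67) = 0.1988 m·K/W
ΣR = 0.003785 + 7.932×10^-5 + 3.403 + 0.1988 = 3.606 m·K/W
Q' = ΔT/ΣR = (372.6 K − 280.8 K)/3.606 = 25.5 W/m

Q' = 25.5 W/m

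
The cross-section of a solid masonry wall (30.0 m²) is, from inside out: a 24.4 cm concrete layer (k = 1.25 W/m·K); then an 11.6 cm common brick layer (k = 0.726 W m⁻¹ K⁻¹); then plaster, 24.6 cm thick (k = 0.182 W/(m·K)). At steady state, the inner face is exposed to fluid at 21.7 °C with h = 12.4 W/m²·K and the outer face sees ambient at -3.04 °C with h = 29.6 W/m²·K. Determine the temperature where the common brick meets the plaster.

Treat each layer as a resistance in series:
  R_conv,in = 1/(hA) = 1/(12.4·30.0) = 0.002688 K/W
  R_concrete = L/(kA) = 0.244/(1.25·30.0) = 0.006507 K/W
  R_common brick = L/(kA) = 0.116/(0.726·30.0) = 0.005326 K/W
  R_plaster = L/(kA) = 0.246/(0.182·30.0) = 0.04505 K/W
  R_conv,out = 1/(hA) = 1/(29.6·30.0) = 0.001126 K/W
ΣR = 0.002688 + 0.006507 + 0.005326 + 0.04505 + 0.001126 = 0.06070 K/W
Q = ΔT/ΣR = (21.7 °C − -3.04 °C)/0.06070 = 407.6 W
From the inner boundary to the common brick/plaster interface, ΣR_partial = 0.01452 K/W.
T_interface = T_in − Q·ΣR_partial = 21.7 °C − (407.6)(0.01452) = 15.8 °C

T = 15.8 °C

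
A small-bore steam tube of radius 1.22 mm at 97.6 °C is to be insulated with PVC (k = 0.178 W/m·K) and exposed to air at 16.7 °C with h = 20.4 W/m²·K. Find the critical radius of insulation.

For a cylinder, r_cr = k_ins/h = 0.178/20.4 = 0.00873 m = 0.873 cm

r_cr = 0.873 cm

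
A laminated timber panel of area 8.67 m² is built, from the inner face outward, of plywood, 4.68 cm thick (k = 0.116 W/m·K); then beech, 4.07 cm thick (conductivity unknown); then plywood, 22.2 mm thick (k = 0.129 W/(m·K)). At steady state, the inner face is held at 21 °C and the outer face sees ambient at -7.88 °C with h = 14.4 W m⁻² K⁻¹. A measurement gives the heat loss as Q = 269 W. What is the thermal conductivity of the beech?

ΣR = ΔT/Q = |21 − -7.88|/269 = 0.1074 K/W
Known resistances:
  R_plywood = L/(kA) = 0.0468/(0.116·8.67) = 0.04653 K/W
  R_plywood = L/(kA) = 0.0222/(0.129·8.67) = 0.01985 K/W
  R_conv,out = 1/(hA) = 1/(14.4·8.67) = 0.008010 K/W
R_beech = ΣR − ΣR_known = 0.1074 − 0.07439 = 0.03301 K/W
L/(kA) = 0.03301 ⇒ k = 0.0407/(0.03301·8.67) = 0.142 W/m·K

k = 0.142 W/m·K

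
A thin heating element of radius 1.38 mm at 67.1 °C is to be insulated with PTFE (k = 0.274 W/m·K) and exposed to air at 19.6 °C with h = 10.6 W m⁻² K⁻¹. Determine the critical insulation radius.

r_cr = 2.58 cm

For a cylinder, r_cr = k_ins/h = 0.274/10.6 = 0.0258 m = 2.58 cm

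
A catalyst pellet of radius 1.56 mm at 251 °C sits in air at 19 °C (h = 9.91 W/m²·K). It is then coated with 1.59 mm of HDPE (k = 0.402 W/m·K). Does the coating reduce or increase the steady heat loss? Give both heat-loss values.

increases: 0.0703 → 0.266 W

Critical radius for a sphere: r_cr = 2k/h = 0.0811 m = 8.11 cm.
Outer radius after coating: r₂ = 0.00156 + 0.00159 = 0.00315 m.
Since r₁ < r_cr and r₂ ≤ r_cr, the coating moves toward the maximum at r_cr — heat loss rises.
Bare: R = 1/(4πr₁²h) = 3300 K/W; Q = 232/3300 = 0.0703 W.
Coated: R = R_cond + R_conv = 873.3 K/W; Q = 232/873.3 = 0.266 W.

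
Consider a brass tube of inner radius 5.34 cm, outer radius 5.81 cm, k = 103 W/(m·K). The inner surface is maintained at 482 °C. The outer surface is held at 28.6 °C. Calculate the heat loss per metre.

Q' = 2πk·ΔT/ln(r₂/r₁) = 2π × 103 × 453.4 / ln(0.0581/0.0534) = 3.48×10^6 W/m

Q' = 3480 kW/m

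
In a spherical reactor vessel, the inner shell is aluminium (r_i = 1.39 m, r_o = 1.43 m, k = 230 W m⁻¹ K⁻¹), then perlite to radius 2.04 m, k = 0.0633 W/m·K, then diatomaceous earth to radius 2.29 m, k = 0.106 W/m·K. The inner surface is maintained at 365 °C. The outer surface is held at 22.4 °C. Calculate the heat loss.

Q = 1130 W

Treat each layer as a resistance in series:
  R_aluminium = (1/1.39 − 1/1.43)/(4πk) = 0.02012/(4π·230) = 6.963×10^-6 K/W
  R_perlite = (1/1.43 − 1/2.04)/(4πk) = 0.2091/(4π·0.0633) = 0.2629 K/W
  R_diatomaceous earth = (1/2.04 − 1/2.29)/(4πk) = 0.05351/(4π·0.106) = 0.04018 K/W
ΣR = 6.963×10^-6 + 0.2629 + 0.04018 = 0.3031 K/W
Q = ΔT/ΣR = (365 °C − 22.4 °C)/0.3031 = 1130 W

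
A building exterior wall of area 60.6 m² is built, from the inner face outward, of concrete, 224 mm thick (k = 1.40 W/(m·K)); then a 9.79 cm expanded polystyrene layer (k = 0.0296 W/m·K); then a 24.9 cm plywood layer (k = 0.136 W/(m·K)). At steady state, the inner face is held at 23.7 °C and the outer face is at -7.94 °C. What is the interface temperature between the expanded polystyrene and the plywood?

T = 2.99 °C

Resistance network (inner→outer):
  R_concrete = L/(kA) = 0.224/(1.40·60.6) = 0.002640 K/W
  R_expanded polystyrene = L/(kA) = 0.0979/(0.0296·60.6) = 0.05458 K/W
  R_plywood = L/(kA) = 0.249/(0.136·60.6) = 0.03021 K/W
ΣR = 0.002640 + 0.05458 + 0.03021 = 0.08743 K/W
Q = ΔT/ΣR = (23.7 °C − -7.94 °C)/0.08743 = 361.9 W
From the inner boundary to the expanded polystyrene/plywood interface, ΣR_partial = 0.05722 K/W.
T_interface = T_in − Q·ΣR_partial = 23.7 °C − (361.9)(0.05722) = 2.99 °C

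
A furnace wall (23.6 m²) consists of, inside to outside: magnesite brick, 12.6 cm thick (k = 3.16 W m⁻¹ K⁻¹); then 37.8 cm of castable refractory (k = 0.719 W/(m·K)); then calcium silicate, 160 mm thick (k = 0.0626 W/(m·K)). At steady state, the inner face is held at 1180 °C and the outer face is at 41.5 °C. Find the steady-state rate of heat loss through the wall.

Resistance network (inner→outer):
  R_magnesite brick = L/(kA) = 0.126/(3.16·23.6) = 0.001690 K/W
  R_castable refractory = L/(kA) = 0.378/(0.719·23.6) = 0.02228 K/W
  R_calcium silicate = L/(kA) = 0.160/(0.0626·23.6) = 0.1083 K/W
ΣR = 0.001690 + 0.02228 + 0.1083 = 0.1323 K/W
Q = ΔT/ΣR = (1180 °C − 41.5 °C)/0.1323 = 8610 W

Q = 8.61 kW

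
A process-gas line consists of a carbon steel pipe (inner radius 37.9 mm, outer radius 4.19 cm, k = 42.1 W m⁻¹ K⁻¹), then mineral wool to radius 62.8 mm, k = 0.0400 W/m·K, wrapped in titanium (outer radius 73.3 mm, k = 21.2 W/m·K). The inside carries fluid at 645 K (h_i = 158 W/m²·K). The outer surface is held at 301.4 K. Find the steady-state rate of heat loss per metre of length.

Series thermal resistances, inner to outer:
  R'_conv,in = 1/(2πr h) = 1/(2π·0.0379·158) = 0.02658 m·K/W
  R'_carbon steel = ln(0.0419/0.0379)/(2πk) = 0.1003/(2π·42.1) = 3.793×10^-4 m·K/W
  R'_mineral wool = ln(0.0628/0.0419)/(2πk) = 0.4047/(2π·0.0400) = 1.610 m·K/W
  R'_titanium = ln(0.0733/0.0628)/(2πk) = 0.1546/(2π·21.2) = 0.001161 m·K/W
ΣR = 0.02658 + 3.793×10^-4 + 1.610 + 0.001161 = 1.638 m·K/W
Q' = ΔT/ΣR = (645 K − 301.4 K)/1.638 = 210 W/m

Q' = 210 W/m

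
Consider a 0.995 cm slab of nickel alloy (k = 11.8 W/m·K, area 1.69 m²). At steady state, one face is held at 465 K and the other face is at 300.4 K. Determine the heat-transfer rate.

Q = 3.30×10^5 W

Q = kA·ΔT/L = 11.8 × 1.69 × |465 K − 300.4 K| / 0.00995 = 3.30×10^5 W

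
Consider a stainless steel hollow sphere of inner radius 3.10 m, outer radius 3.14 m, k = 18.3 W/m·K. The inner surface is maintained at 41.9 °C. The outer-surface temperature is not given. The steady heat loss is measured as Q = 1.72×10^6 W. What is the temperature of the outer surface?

Sum the resistances:
  R_stainless steel = (1/3.10 − 1/3.14)/(4πk) = 0.004109/(4π·18.3) = 1.787×10^-5 K/W
ΣR = 1.787×10^-5 K/W
ΔT = Q·ΣR = 1.72×10^6 × 1.787×10^-5 = 30.74 K
Heat flows outward, so T_out = T_in − ΔT = 41.9 − 30.74 = 11.2 °C

T_out = 11.2 °C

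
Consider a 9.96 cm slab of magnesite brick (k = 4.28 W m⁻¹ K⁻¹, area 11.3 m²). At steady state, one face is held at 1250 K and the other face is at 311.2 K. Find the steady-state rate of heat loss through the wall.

Q = 456 kW

Q = kA·ΔT/L = 4.28 × 11.3 × |1250 K − 311.2 K| / 0.0996 = 4.56×10^5 W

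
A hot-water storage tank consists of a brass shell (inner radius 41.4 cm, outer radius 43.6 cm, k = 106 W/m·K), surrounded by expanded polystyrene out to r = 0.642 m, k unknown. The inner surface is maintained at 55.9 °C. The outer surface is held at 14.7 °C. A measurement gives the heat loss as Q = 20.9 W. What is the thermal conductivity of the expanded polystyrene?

ΣR = ΔT/Q = |55.9 − 14.7|/20.9 = 1.971 K/W
Known resistances:
  R_brass = (1/0.414 − 1/0.436)/(4πk) = 0.1219/(4π·106) = 9.150×10^-5 K/W
R_expanded polystyrene = ΣR − ΣR_known = 1.971 − 9.150×10^-5 = 1.971 K/W
(1/r₁−1/r₂)/(4πk) = 1.971 ⇒ k = 0.7359/(4π·1.971) = 0.0297 W/m·K

k = 0.0297 W/m·K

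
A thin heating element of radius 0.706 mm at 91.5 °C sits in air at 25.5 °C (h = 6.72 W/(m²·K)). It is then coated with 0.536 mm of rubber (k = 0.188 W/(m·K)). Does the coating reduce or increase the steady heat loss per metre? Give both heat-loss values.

Critical radius for a cylinder: r_cr = k/h = 0.0280 m = 2.80 cm.
Outer radius after coating: r₂ = 7.06×10^-4 + 5.36×10^-4 = 0.001242 m.
Since r₁ < r_cr and r₂ ≤ r_cr, the coating moves toward the maximum at r_cr — heat loss rises.
Bare: R = 1/(2πr₁h) = 33.55 m·K/W; Q = 66/33.55 = 1.97 W/m.
Coated: R = R_cond + R_conv = 19.55 m·K/W; Q = 66/19.55 = 3.38 W/m.

increases: 1.97 → 3.38 W/m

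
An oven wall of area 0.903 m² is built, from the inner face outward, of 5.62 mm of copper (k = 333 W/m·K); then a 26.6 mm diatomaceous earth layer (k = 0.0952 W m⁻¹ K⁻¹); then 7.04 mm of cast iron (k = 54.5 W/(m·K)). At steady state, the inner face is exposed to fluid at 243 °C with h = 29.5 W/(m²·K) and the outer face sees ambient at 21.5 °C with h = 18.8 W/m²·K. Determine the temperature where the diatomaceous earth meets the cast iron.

Treat each layer as a resistance in series:
  R_conv,in = 1/(hA) = 1/(29.5·0.903) = 0.03754 K/W
  R_copper = L/(kA) = 0.00562/(333·0.903) = 1.869×10^-5 K/W
  R_diatomaceous earth = L/(kA) = 0.0266/(0.0952·0.903) = 0.3094 K/W
  R_cast iron = L/(kA) = 0.00704/(54.5·0.903) = 1.431×10^-4 K/W
  R_conv,out = 1/(hA) = 1/(18.8·0.903) = 0.05891 K/W
ΣR = 0.03754 + 1.869×10^-5 + 0.3094 + 1.431×10^-4 + 0.05891 = 0.4060 K/W
Q = ΔT/ΣR = (243 °C − 21.5 °C)/0.4060 = 545.6 W
From the inner boundary to the diatomaceous earth/cast iron interface, ΣR_partial = 0.3470 K/W.
T_interface = T_in − Q·ΣR_partial = 243 °C − (545.6)(0.3470) = 53.7 °C

T = 53.7 °C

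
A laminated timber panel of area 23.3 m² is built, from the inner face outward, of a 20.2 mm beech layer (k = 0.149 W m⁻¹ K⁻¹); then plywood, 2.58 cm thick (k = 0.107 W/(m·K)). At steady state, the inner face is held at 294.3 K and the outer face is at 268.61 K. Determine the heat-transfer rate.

Treat each layer as a resistance in series:
  R_beech = L/(kA) = 0.0202/(0.149·23.3) = 0.005818 K/W
  R_plywood = L/(kA) = 0.0258/(0.107·23.3) = 0.01035 K/W
ΣR = 0.005818 + 0.01035 = 0.01617 K/W
Q = ΔT/ΣR = (294.3 K − 268.61 K)/0.01617 = 1590 W

Q = 1590 W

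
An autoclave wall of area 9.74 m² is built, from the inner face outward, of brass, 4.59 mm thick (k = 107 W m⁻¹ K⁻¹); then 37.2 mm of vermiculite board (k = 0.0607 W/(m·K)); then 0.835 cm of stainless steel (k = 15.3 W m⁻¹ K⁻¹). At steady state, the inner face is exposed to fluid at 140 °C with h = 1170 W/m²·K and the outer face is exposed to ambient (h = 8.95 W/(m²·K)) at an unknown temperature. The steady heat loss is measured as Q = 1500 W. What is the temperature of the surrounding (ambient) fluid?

Series resistances:
  R_conv,in = 1/(hA) = 1/(1170·9.74) = 8.775×10^-5 K/W
  R_brass = L/(kA) = 0.00459/(107·9.74) = 4.404×10^-6 K/W
  R_vermiculite board = L/(kA) = 0.0372/(0.0607·9.74) = 0.06292 K/W
  R_stainless steel = L/(kA) = 0.00835/(15.3·9.74) = 5.603×10^-5 K/W
  R_conv,out = 1/(hA) = 1/(8.95·9.74) = 0.01147 K/W
ΣR = 0.07454 K/W
ΔT = Q·ΣR = 1500 × 0.07454 = 111.8 K
Heat flows outward, so T_out = T_in − ΔT = 140 − 111.8 = 28.2 °C

T_out = 28.2 °C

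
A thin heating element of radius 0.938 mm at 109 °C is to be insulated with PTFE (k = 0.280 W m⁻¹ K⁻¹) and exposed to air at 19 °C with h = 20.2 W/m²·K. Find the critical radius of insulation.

r_cr = 1.39 cm

For a cylinder, r_cr = k_ins/h = 0.280/20.2 = 0.0139 m = 1.39 cm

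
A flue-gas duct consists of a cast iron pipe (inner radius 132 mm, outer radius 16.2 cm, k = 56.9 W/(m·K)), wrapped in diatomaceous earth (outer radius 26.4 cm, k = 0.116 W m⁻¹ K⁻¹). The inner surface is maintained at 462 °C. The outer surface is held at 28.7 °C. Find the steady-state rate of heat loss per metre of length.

Q' = 646 W/m

Series thermal resistances, inner to outer:
  R'_cast iron = ln(0.162/0.132)/(2πk) = 0.2048/(2π·56.9) = 5.728×10^-4 m·K/W
  R'_diatomaceous earth = ln(0.264/0.162)/(2πk) = 0.4884/(2π·0.116) = 0.6700 m·K/W
ΣR = 5.728×10^-4 + 0.6700 = 0.6706 m·K/W
Q' = ΔT/ΣR = (462 °C − 28.7 °C)/0.6706 = 646 W/m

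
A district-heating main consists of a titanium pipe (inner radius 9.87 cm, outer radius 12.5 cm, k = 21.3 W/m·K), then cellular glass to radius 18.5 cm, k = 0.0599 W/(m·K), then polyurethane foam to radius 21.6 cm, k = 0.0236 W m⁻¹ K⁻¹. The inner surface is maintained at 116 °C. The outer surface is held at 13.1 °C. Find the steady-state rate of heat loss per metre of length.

Q' = 49.3 W/m

Resistance network (inner→outer):
  R'_titanium = ln(0.125/0.0987)/(2πk) = 0.2362/(2π·21.3) = 0.001765 m·K/W
  R'_cellular glass = ln(0.185/0.125)/(2πk) = 0.3920/(2π·0.0599) = 1.042 m·K/W
  R'_polyurethane foam = ln(0.216/0.185)/(2πk) = 0.1549/(2π·0.0236) = 1.045 m·K/W
ΣR = 0.001765 + 1.042 + 1.045 = 2.089 m·K/W
Q' = ΔT/ΣR = (116 °C − 13.1 °C)/2.089 = 49.3 W/m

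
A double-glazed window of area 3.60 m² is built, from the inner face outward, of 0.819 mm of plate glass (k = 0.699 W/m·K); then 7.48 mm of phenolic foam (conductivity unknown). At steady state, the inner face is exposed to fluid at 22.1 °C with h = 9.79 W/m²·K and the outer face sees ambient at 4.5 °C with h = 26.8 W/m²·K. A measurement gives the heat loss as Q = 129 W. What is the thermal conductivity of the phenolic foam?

ΣR = ΔT/Q = |22.1 − 4.5|/129 = 0.1364 K/W
Known resistances:
  R_conv,in = 1/(hA) = 1/(9.79·3.60) = 0.02837 K/W
  R_plate glass = L/(kA) = 8.19×10^-4/(0.699·3.60) = 3.255×10^-4 K/W
  R_conv,out = 1/(hA) = 1/(26.8·3.60) = 0.01036 K/W
R_phenolic foam = ΣR − ΣR_known = 0.1364 − 0.03906 = 0.09734 K/W
L/(kA) = 0.09734 ⇒ k = 0.00748/(0.09734·3.60) = 0.0213 W/m·K

k = 0.0213 W/m·K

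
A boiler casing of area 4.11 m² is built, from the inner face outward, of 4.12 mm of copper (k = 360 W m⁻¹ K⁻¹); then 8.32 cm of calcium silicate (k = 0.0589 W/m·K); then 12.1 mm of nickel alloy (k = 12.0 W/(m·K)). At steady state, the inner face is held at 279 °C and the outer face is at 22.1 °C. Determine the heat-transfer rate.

Q = 747 W

Series thermal resistances, inner to outer:
  R_copper = L/(kA) = 0.00412/(360·4.11) = 2.785×10^-6 K/W
  R_calcium silicate = L/(kA) = 0.0832/(0.0589·4.11) = 0.3437 K/W
  R_nickel alloy = L/(kA) = 0.0121/(12.0·4.11) = 2.453×10^-4 K/W
ΣR = 2.785×10^-6 + 0.3437 + 2.453×10^-4 = 0.3439 K/W
Q = ΔT/ΣR = (279 °C − 22.1 °C)/0.3439 = 747 W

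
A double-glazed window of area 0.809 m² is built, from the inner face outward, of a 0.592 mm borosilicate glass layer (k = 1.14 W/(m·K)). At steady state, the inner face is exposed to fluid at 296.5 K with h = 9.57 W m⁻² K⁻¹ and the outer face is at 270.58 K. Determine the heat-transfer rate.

Q = 200 W

Series thermal resistances, inner to outer:
  R_conv,in = 1/(hA) = 1/(9.57·0.809) = 0.1292 K/W
  R_borosilicate glass = L/(kA) = 5.92×10^-4/(1.14·0.809) = 6.419×10^-4 K/W
ΣR = 0.1292 + 6.419×10^-4 = 0.1298 K/W
Q = ΔT/ΣR = (296.5 K − 270.58 K)/0.1298 = 200 W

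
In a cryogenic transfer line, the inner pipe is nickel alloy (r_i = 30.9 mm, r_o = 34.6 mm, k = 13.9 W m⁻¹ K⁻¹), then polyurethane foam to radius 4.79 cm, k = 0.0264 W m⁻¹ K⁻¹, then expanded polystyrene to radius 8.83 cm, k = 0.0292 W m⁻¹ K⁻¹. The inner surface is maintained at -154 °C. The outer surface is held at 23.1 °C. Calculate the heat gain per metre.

Treat each layer as a resistance in series:
  R'_nickel alloy = ln(0.0346/0.0309)/(2πk) = 0.1131/(2π·13.9) = 0.001295 m·K/W
  R'_polyurethane foam = ln(0.0479/0.0346)/(2πk) = 0.3253/(2π·0.0264) = 1.961 m·K/W
  R'_expanded polystyrene = ln(0.0883/0.0479)/(2πk) = 0.6116/(2π·0.0292) = 3.334 m·K/W
ΣR = 0.001295 + 1.961 + 3.334 = 5.296 m·K/W
Q' = ΔT/ΣR = (-154 °C − 23.1 °C)/5.296 = -33.4 W/m
(Negative Q' ⇒ heat flows inward; heat gain = 33.4 W/m.)

Q' = 33.4 W/m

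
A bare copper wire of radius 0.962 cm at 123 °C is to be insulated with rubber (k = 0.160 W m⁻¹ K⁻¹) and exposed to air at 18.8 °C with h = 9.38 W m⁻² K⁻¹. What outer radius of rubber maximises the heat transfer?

r_cr = 1.71 cm

For a cylinder, r_cr = k_ins/h = 0.160/9.38 = 0.0171 m = 1.71 cm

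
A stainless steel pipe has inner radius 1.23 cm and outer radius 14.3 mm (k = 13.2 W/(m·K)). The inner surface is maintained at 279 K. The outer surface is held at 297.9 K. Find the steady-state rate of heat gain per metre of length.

Q' = 10400 W/m

Q' = 2πk·ΔT/ln(r₂/r₁) = 2π × 13.2 × 18.9 / ln(0.0143/0.0123) = 10400 W/m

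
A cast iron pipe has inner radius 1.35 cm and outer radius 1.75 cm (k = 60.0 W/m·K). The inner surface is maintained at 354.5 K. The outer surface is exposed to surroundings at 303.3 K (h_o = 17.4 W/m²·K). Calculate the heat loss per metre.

Q' = 97.8 W/m

Series thermal resistances, inner to outer:
  R'_cast iron = ln(0.0175/0.0135)/(2πk) = 0.2595/(2π·60.0) = 6.884×10^-4 m·K/W
  R'_conv,out = 1/(2πr h) = 1/(2π·0.0175·17.4) = 0.5227 m·K/W
ΣR = 6.884×10^-4 + 0.5227 = 0.5234 m·K/W
Q' = ΔT/ΣR = (354.5 K − 303.3 K)/0.5234 = 97.8 W/m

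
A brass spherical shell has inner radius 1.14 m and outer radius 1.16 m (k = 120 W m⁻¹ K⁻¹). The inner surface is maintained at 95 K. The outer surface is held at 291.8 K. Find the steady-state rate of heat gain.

Q = 4πk·ΔT/(1/r₁ − 1/r₂) = 4π × 120 × 196.8 / (1/1.14 − 1/1.16) = 1.96×10^7 W

Q = 1.96×10^7 W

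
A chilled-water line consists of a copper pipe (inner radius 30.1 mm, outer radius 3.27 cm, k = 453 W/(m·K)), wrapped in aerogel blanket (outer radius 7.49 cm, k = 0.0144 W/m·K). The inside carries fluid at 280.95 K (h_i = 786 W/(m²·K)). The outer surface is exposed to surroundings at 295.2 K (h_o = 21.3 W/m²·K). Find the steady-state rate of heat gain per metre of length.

Series thermal resistances, inner to outer:
  R'_conv,in = 1/(2πr h) = 1/(2π·0.0301·786) = 0.006727 m·K/W
  R'_copper = ln(0.0327/0.0301)/(2πk) = 0.08285/(2π·453) = 2.911×10^-5 m·K/W
  R'_aerogel blanket = ln(0.0749/0.0327)/(2πk) = 0.8288/(2π·0.0144) = 9.160 m·K/W
  R'_conv,out = 1/(2πr h) = 1/(2π·0.0749·21.3) = 0.09976 m·K/W
ΣR = 0.006727 + 2.911×10^-5 + 9.160 + 0.09976 = 9.267 m·K/W
Q' = ΔT/ΣR = (280.95 K − 295.2 K)/9.267 = -1.54 W/m
(Negative Q' ⇒ heat flows inward; heat gain = 1.54 W/m.)

Q' = 1.54 W/m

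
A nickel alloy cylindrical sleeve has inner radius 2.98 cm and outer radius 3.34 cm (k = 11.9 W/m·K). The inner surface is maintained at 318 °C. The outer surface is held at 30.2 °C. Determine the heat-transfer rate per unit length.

Q' = 1.89×10^5 W/m

Q' = 2πk·ΔT/ln(r₂/r₁) = 2π × 11.9 × 287.8 / ln(0.0334/0.0298) = 1.89×10^5 W/m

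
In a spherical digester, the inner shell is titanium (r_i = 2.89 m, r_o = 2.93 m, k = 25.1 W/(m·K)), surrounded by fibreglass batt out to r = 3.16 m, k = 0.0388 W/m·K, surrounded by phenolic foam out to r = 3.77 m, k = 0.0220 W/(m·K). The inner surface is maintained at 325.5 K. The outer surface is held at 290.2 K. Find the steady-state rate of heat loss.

Q = 149 W

Series thermal resistances, inner to outer:
  R_titanium = (1/2.89 − 1/2.93)/(4πk) = 0.004724/(4π·25.1) = 1.498×10^-5 K/W
  R_fibreglass batt = (1/2.93 − 1/3.16)/(4πk) = 0.02484/(4π·0.0388) = 0.05095 K/W
  R_phenolic foam = (1/3.16 − 1/3.77)/(4πk) = 0.05120/(4π·0.0220) = 0.1852 K/W
ΣR = 1.498×10^-5 + 0.05095 + 0.1852 = 0.2362 K/W
Q = ΔT/ΣR = (325.5 K − 290.2 K)/0.2362 = 149 W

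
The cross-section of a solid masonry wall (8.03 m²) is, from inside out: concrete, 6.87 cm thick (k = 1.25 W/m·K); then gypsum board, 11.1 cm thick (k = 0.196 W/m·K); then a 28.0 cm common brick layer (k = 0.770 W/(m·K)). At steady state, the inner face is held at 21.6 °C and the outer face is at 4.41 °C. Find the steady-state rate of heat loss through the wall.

Q = 140 W

Treat each layer as a resistance in series:
  R_concrete = L/(kA) = 0.0687/(1.25·8.03) = 0.006844 K/W
  R_gypsum board = L/(kA) = 0.111/(0.196·8.03) = 0.07053 K/W
  R_common brick = L/(kA) = 0.280/(0.770·8.03) = 0.04528 K/W
ΣR = 0.006844 + 0.07053 + 0.04528 = 0.1227 K/W
Q = ΔT/ΣR = (21.6 °C − 4.41 °C)/0.1227 = 140 W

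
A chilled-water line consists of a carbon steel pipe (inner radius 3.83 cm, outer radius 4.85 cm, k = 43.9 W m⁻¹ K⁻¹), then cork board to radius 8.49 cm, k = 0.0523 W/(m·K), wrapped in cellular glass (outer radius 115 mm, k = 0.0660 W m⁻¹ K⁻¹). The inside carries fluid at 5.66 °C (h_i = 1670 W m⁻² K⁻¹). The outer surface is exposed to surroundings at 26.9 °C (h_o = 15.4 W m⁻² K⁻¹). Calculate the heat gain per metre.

Series thermal resistances, inner to outer:
  R'_conv,in = 1/(2πr h) = 1/(2π·0.0383·1670) = 0.002488 m·K/W
  R'_carbon steel = ln(0.0485/0.0383)/(2πk) = 0.2361/(2π·43.9) = 8.560×10^-4 m·K/W
  R'_cork board = ln(0.0849/0.0485)/(2πk) = 0.5599/(2π·0.0523) = 1.704 m·K/W
  R'_cellular glass = ln(0.115/0.0849)/(2πk) = 0.3035/(2π·0.0660) = 0.7318 m·K/W
  R'_conv,out = 1/(2πr h) = 1/(2π·0.115·15.4) = 0.08987 m·K/W
ΣR = 0.002488 + 8.560×10^-4 + 1.704 + 0.7318 + 0.08987 = 2.529 m·K/W
Q' = ΔT/ΣR = (5.66 °C − 26.9 °C)/2.529 = -8.40 W/m
(Negative Q' ⇒ heat flows inward; heat gain = 8.40 W/m.)

Q' = 8.40 W/m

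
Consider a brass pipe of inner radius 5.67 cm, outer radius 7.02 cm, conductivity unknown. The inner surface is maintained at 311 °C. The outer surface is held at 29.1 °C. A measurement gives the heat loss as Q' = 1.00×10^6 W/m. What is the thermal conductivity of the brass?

k = 121 W/m·K

ΣR = ΔT/Q' = |311 − 29.1|/1.00×10^6 = 2.819×10^-4 m·K/W
ln(r₂/r₁)/(2πk) = 2.819×10^-4 ⇒ k = 0.2136/(2π·2.819×10^-4) = 121 W/m·K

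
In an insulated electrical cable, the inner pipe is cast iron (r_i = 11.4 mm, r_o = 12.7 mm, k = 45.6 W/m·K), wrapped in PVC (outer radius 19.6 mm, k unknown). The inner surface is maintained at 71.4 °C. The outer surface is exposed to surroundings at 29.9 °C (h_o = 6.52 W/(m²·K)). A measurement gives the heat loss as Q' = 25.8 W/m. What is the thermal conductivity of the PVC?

k = 0.190 W/m·K

ΣR = ΔT/Q' = |71.4 − 29.9|/25.8 = 1.609 m·K/W
Known resistances:
  R'_cast iron = ln(0.0127/0.0114)/(2πk) = 0.1080/(2π·45.6) = 3.769×10^-4 m·K/W
  R'_conv,out = 1/(2πr h) = 1/(2π·0.0196·6.52) = 1.245 m·K/W
R_PVC = ΣR − ΣR_known = 1.609 − 1.245 = 0.3640 m·K/W
ln(r₂/r₁)/(2πk) = 0.3640 ⇒ k = 0.4339/(2π·0.3640) = 0.190 W/m·K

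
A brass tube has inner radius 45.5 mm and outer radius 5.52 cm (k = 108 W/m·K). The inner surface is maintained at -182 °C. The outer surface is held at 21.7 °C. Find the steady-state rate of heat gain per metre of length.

Q' = 2πk·ΔT/ln(r₂/r₁) = 2π × 108 × 203.7 / ln(0.0552/0.0455) = 7.15×10^5 W/m

Q' = 715 kW/m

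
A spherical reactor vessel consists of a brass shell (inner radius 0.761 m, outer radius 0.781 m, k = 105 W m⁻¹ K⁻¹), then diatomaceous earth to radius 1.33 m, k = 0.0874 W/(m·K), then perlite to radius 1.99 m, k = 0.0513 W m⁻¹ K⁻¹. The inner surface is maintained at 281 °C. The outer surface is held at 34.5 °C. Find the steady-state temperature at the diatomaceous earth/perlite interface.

Resistance network (inner→outer):
  R_brass = (1/0.761 − 1/0.781)/(4πk) = 0.03365/(4π·105) = 2.550×10^-5 K/W
  R_diatomaceous earth = (1/0.781 − 1/1.33)/(4πk) = 0.5285/(4π·0.0874) = 0.4812 K/W
  R_perlite = (1/1.33 − 1/1.99)/(4πk) = 0.2494/(4π·0.0513) = 0.3868 K/W
ΣR = 2.550×10^-5 + 0.4812 + 0.3868 = 0.8680 K/W
Q = ΔT/ΣR = (281 °C − 34.5 °C)/0.8680 = 284.0 W
From the inner boundary to the diatomaceous earth/perlite interface, ΣR_partial = 0.4812 K/W.
T_interface = T_in − Q·ΣR_partial = 281 °C − (284.0)(0.4812) = 144 °C

T = 144 °C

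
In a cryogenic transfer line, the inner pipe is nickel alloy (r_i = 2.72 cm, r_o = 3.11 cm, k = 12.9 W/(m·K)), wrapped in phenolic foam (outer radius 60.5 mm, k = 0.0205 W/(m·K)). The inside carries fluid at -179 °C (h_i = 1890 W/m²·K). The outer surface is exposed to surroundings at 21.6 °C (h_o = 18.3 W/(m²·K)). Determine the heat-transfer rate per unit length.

Q' = 37.7 W/m

Resistance network (inner→outer):
  R'_conv,in = 1/(2πr h) = 1/(2π·0.0272·1890) = 0.003096 m·K/W
  R'_nickel alloy = ln(0.0311/0.0272)/(2πk) = 0.1340/(2π·12.9) = 0.001653 m·K/W
  R'_phenolic foam = ln(0.0605/0.0311)/(2πk) = 0.6654/(2π·0.0205) = 5.166 m·K/W
  R'_conv,out = 1/(2πr h) = 1/(2π·0.0605·18.3) = 0.1438 m·K/W
ΣR = 0.003096 + 0.001653 + 5.166 + 0.1438 = 5.315 m·K/W
Q' = ΔT/ΣR = (-179 °C − 21.6 °C)/5.315 = -37.7 W/m
(Negative Q' ⇒ heat flows inward; heat gain = 37.7 W/m.)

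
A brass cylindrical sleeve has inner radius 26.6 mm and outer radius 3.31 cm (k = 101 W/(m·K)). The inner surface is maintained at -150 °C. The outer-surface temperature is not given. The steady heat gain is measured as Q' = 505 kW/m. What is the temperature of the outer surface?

T_out = 24.0 °C

Sum the resistances:
  R'_brass = ln(0.0331/0.0266)/(2πk) = 0.2186/(2π·101) = 3.445×10^-4 m·K/W
ΣR = 3.445×10^-4 m·K/W
ΔT = Q'·ΣR = 5.05×10^5 × 3.445×10^-4 = 174.0 K
Heat flows inward, so T_out = T_in + ΔT = -150 + 174.0 = 24.0 °C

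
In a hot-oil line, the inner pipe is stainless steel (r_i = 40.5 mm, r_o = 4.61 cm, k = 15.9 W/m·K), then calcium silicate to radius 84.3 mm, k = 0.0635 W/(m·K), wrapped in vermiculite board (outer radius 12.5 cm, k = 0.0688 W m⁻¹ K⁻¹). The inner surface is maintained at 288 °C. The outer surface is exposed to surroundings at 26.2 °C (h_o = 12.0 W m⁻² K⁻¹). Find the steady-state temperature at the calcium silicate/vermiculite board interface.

T = 131 °C

Resistance network (inner→outer):
  R'_stainless steel = ln(0.0461/0.0405)/(2πk) = 0.1295/(2π·15.9) = 0.001296 m·K/W
  R'_calcium silicate = ln(0.0843/0.0461)/(2πk) = 0.6036/(2π·0.0635) = 1.513 m·K/W
  R'_vermiculite board = ln(0.125/0.0843)/(2πk) = 0.3939/(2π·0.0688) = 0.9113 m·K/W
  R'_conv,out = 1/(2πr h) = 1/(2π·0.125·12.0) = 0.1061 m·K/W
ΣR = 0.001296 + 1.513 + 0.9113 + 0.1061 = 2.532 m·K/W
Q' = ΔT/ΣR = (288 °C − 26.2 °C)/2.532 = 103.4 W/m
From the inner boundary to the calcium silicate/vermiculite board interface, ΣR_partial = 1.514 m·K/W.
T_interface = T_in − Q'·ΣR_partial = 288 °C − (103.4)(1.514) = 131 °C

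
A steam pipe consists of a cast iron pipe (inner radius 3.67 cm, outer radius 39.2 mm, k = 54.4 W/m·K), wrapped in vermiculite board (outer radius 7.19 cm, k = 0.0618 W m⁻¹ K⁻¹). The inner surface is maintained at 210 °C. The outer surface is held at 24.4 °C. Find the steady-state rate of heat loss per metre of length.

Q' = 119 W/m

Resistance network (inner→outer):
  R'_cast iron = ln(0.0392/0.0367)/(2πk) = 0.06590/(2π·54.4) = 1.928×10^-4 m·K/W
  R'_vermiculite board = ln(0.0719/0.0392)/(2πk) = 0.6066/(2π·0.0618) = 1.562 m·K/W
ΣR = 1.928×10^-4 + 1.562 = 1.562 m·K/W
Q' = ΔT/ΣR = (210 °C − 24.4 °C)/1.562 = 119 W/m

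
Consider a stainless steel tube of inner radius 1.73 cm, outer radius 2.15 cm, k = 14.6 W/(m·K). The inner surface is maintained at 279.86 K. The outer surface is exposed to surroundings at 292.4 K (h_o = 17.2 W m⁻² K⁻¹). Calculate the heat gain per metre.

Q' = 29.0 W/m

Treat each layer as a resistance in series:
  R'_stainless steel = ln(0.0215/0.0173)/(2πk) = 0.2173/(2π·14.6) = 0.002369 m·K/W
  R'_conv,out = 1/(2πr h) = 1/(2π·0.0215·17.2) = 0.4304 m·K/W
ΣR = 0.002369 + 0.4304 = 0.4328 m·K/W
Q' = ΔT/ΣR = (279.86 K − 292.4 K)/0.4328 = -29.0 W/m
(Negative Q' ⇒ heat flows inward; heat gain = 29.0 W/m.)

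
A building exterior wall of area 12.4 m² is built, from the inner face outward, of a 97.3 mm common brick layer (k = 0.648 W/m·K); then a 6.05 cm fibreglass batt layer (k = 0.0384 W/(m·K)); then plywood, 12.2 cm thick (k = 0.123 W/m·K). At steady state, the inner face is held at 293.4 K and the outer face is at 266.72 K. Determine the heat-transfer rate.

Series thermal resistances, inner to outer:
  R_common brick = L/(kA) = 0.0973/(0.648·12.4) = 0.01211 K/W
  R_fibreglass batt = L/(kA) = 0.0605/(0.0384·12.4) = 0.1271 K/W
  R_plywood = L/(kA) = 0.122/(0.123·12.4) = 0.07999 K/W
ΣR = 0.01211 + 0.1271 + 0.07999 = 0.2192 K/W
Q = ΔT/ΣR = (293.4 K − 266.72 K)/0.2192 = 122 W

Q = 122 W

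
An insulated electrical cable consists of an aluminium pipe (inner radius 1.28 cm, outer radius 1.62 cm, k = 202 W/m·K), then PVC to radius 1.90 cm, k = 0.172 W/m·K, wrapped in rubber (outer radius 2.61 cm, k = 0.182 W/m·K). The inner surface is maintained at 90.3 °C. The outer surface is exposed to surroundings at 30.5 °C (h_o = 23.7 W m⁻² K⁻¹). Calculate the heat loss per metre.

Q' = 87.6 W/m

Series thermal resistances, inner to outer:
  R'_aluminium = ln(0.0162/0.0128)/(2πk) = 0.2356/(2π·202) = 1.856×10^-4 m·K/W
  R'_PVC = ln(0.0190/0.0162)/(2πk) = 0.1594/(2π·0.172) = 0.1475 m·K/W
  R'_rubber = ln(0.0261/0.0190)/(2πk) = 0.3175/(2π·0.182) = 0.2776 m·K/W
  R'_conv,out = 1/(2πr h) = 1/(2π·0.0261·23.7) = 0.2573 m·K/W
ΣR = 1.856×10^-4 + 0.1475 + 0.2776 + 0.2573 = 0.6826 m·K/W
Q' = ΔT/ΣR = (90.3 °C − 30.5 °C)/0.6826 = 87.6 W/m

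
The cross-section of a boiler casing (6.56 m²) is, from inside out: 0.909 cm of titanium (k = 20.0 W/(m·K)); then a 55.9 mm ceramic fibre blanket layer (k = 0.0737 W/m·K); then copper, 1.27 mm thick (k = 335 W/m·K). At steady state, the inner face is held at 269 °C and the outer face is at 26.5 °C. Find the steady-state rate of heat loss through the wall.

Q = 2100 W

Treat each layer as a resistance in series:
  R_titanium = L/(kA) = 0.00909/(20.0·6.56) = 6.928×10^-5 K/W
  R_ceramic fibre blanket = L/(kA) = 0.0559/(0.0737·6.56) = 0.1156 K/W
  R_copper = L/(kA) = 0.00127/(335·6.56) = 5.779×10^-7 K/W
ΣR = 6.928×10^-5 + 0.1156 + 5.779×10^-7 = 0.1157 K/W
Q = ΔT/ΣR = (269 °C − 26.5 °C)/0.1157 = 2100 W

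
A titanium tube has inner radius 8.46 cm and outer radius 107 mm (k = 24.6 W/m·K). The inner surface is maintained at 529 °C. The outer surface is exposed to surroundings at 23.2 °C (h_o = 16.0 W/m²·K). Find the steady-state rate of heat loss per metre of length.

Treat each layer as a resistance in series:
  R'_titanium = ln(0.107/0.0846)/(2πk) = 0.2349/(2π·24.6) = 0.001520 m·K/W
  R'_conv,out = 1/(2πr h) = 1/(2π·0.107·16.0) = 0.09296 m·K/W
ΣR = 0.001520 + 0.09296 = 0.09448 m·K/W
Q' = ΔT/ΣR = (529 °C − 23.2 °C)/0.09448 = 5350 W/m

Q' = 5.35 kW/m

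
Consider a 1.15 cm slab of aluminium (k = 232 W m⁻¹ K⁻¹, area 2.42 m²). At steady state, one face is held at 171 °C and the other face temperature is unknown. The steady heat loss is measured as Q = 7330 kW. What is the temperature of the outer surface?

T_out = 20.9 °C

Series resistances:
  R_aluminium = L/(kA) = 0.0115/(232·2.42) = 2.048×10^-5 K/W
ΣR = 2.048×10^-5 K/W
ΔT = Q·ΣR = 7.33×10^6 × 2.048×10^-5 = 150.1 K
Heat flows outward, so T_out = T_in − ΔT = 171 − 150.1 = 20.9 °C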